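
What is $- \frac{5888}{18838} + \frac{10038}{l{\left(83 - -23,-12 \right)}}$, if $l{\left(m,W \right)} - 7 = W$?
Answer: $- \frac{94562642}{47095} \approx -2007.9$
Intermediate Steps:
$l{\left(m,W \right)} = 7 + W$
$- \frac{5888}{18838} + \frac{10038}{l{\left(83 - -23,-12 \right)}} = - \frac{5888}{18838} + \frac{10038}{7 - 12} = \left(-5888\right) \frac{1}{18838} + \frac{10038}{-5} = - \frac{2944}{9419} + 10038 \left(- \frac{1}{5}\right) = - \frac{2944}{9419} - \frac{10038}{5} = - \frac{94562642}{47095}$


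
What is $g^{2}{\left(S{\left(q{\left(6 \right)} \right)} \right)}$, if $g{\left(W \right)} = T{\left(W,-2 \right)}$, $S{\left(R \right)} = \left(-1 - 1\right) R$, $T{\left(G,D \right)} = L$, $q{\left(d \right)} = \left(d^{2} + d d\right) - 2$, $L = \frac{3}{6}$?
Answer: $\frac{1}{4} \approx 0.25$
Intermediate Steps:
$L = \frac{1}{2}$ ($L = 3 \cdot \frac{1}{6} = \frac{1}{2} \approx 0.5$)
$q{\left(d \right)} = -2 + 2 d^{2}$ ($q{\left(d \right)} = \left(d^{2} + d^{2}\right) - 2 = 2 d^{2} - 2 = -2 + 2 d^{2}$)
$T{\left(G,D \right)} = \frac{1}{2}$
$S{\left(R \right)} = - 2 R$
$g{\left(W \right)} = \frac{1}{2}$
$g^{2}{\left(S{\left(q{\left(6 \right)} \right)} \right)} = \left(\frac{1}{2}\right)^{2} = \frac{1}{4}$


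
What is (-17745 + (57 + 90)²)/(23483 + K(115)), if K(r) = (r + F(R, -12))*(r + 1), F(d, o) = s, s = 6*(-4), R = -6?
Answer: 3864/34039 ≈ 0.11352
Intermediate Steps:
s = -24
F(d, o) = -24
K(r) = (1 + r)*(-24 + r) (K(r) = (r - 24)*(r + 1) = (-24 + r)*(1 + r) = (1 + r)*(-24 + r))
(-17745 + (57 + 90)²)/(23483 + K(115)) = (-17745 + (57 + 90)²)/(23483 + (-24 + 115² - 23*115)) = (-17745 + 147²)/(23483 + (-24 + 13225 - 2645)) = (-17745 + 21609)/(23483 + 10556) = 3864/34039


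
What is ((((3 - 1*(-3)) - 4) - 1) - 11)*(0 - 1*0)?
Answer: 0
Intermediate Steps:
((((3 - 1*(-3)) - 4) - 1) - 11)*(0 - 1*0) = ((((3 + 3) - 4) - 1) - 11)*(0 + 0) = (((6 - 4) - 1) - 11)*0 = ((2 - 1) - 11)*0 = (1 - 11)*0 = -10*0 = 0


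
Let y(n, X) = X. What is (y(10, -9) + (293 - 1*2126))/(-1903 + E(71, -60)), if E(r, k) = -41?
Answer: 307/324 ≈ 0.94753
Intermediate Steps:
(y(10, -9) + (293 - 1*2126))/(-1903 + E(71, -60)) = (-9 + (293 - 1*2126))/(-1903 - 41) = (-9 + (293 - 2126))/(-1944) = (-9 - 1833)*(-1/1944) = -1842*(-1/1944) = 307/324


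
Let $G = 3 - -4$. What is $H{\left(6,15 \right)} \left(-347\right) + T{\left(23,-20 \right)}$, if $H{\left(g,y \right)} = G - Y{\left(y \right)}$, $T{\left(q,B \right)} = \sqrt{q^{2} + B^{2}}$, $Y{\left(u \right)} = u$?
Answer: $2776 + \sqrt{929} \approx 2806.5$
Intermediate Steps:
$G = 7$ ($G = 3 + 4 = 7$)
$T{\left(q,B \right)} = \sqrt{B^{2} + q^{2}}$
$H{\left(g,y \right)} = 7 - y$
$H{\left(6,15 \right)} \left(-347\right) + T{\left(23,-20 \right)} = \left(7 - 15\right) \left(-347\right) + \sqrt{\left(-20\right)^{2} + 23^{2}} = \left(7 - 15\right) \left(-347\right) + \sqrt{400 + 529} = \left(-8\right) \left(-347\right) + \sqrt{929} = 2776 + \sqrt{929}$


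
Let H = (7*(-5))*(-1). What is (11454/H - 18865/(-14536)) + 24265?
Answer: 12512217019/508760 ≈ 24594.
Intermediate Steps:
H = 35 (H = -35*(-1) = 35)
(11454/H - 18865/(-14536)) + 24265 = (11454/35 - 18865/(-14536)) + 24265 = (11454*(1/35) - 18865*(-1/14536)) + 24265 = (11454/35 + 18865/14536) + 24265 = 167155619/508760 + 24265 = 12512217019/508760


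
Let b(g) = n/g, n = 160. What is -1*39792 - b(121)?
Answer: -4814992/121 ≈ -39793.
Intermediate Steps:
b(g) = 160/g
-1*39792 - b(121) = -1*39792 - 160/121 = -39792 - 160/121 = -4814992/121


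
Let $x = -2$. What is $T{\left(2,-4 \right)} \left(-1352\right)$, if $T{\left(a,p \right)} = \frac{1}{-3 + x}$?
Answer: $\frac{1352}{5} \approx 270.4$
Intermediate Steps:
$T{\left(a,p \right)} = - \frac{1}{5}$ ($T{\left(a,p \right)} = \frac{1}{-3 - 2} = \frac{1}{-5} = - \frac{1}{5}$)
$T{\left(2,-4 \right)} \left(-1352\right) = \left(- \frac{1}{5}\right) \left(-1352\right) = \frac{1352}{5}$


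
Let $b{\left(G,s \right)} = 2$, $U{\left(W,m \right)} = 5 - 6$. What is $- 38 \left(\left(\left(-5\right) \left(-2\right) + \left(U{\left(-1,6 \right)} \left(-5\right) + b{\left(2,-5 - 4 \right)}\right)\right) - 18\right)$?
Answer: $38$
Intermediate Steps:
$U{\left(W,m \right)} = -1$ ($U{\left(W,m \right)} = 5 - 6 = -1$)
$- 38 \left(\left(\left(-5\right) \left(-2\right) + \left(U{\left(-1,6 \right)} \left(-5\right) + b{\left(2,-5 - 4 \right)}\right)\right) - 18\right) = - 38 \left(\left(\left(-5\right) \left(-2\right) + \left(\left(-1\right) \left(-5\right) + 2\right)\right) - 18\right) = - 38 \left(\left(10 + \left(5 + 2\right)\right) - 18\right) = - 38 \left(\left(10 + 7\right) - 18\right) = - 38 \left(17 - 18\right) = \left(-38\right) \left(-1\right) = 38$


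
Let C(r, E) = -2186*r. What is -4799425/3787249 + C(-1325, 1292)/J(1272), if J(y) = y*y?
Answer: 30228155725/57808568736 ≈ 0.52290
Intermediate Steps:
J(y) = y²
-4799425/3787249 + C(-1325, 1292)/J(1272) = -4799425/3787249 + (-2186*(-1325))/(1272²) = -4799425*1/3787249 + 2896450/1617984 = -4799425/3787249 + 2896450*(1/1617984) = -4799425/3787249 + 27325/15264 = 30228155725/57808568736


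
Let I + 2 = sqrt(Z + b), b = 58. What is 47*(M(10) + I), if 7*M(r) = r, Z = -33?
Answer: 1457/7 ≈ 208.14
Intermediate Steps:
M(r) = r/7
I = 3 (I = -2 + sqrt(-33 + 58) = -2 + sqrt(25) = -2 + 5 = 3)
47*(M(10) + I) = 47*((1/7)*10 + 3) = 47*(10/7 + 3) = 47*(31/7) = 1457/7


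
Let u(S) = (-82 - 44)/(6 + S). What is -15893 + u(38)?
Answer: -349709/22 ≈ -15896.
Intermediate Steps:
u(S) = -126/(6 + S)
-15893 + u(38) = -15893 - 126/(6 + 38) = -15893 - 126/44 = -15893 - 126*1/44 = -15893 - 63/22 = -349709/22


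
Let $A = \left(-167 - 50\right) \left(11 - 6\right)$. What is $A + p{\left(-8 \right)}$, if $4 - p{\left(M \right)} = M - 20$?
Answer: $-1053$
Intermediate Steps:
$A = -1085$ ($A = \left(-217\right) 5 = -1085$)
$p{\left(M \right)} = 24 - M$ ($p{\left(M \right)} = 4 - \left(M - 20\right) = 4 - \left(-20 + M\right) = 24 - M$)
$A + p{\left(-8 \right)} = -1085 + \left(24 - -8\right) = -1085 + \left(24 + 8\right) = -1085 + 32 = -1053$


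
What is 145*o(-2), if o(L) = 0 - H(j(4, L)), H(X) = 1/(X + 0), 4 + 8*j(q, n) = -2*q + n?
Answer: 580/7 ≈ 82.857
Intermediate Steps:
j(q, n) = -½ - q/4 + n/8 (j(q, n) = -½ + (-2*q + n)/8 = -½ + (n - 2*q)/8 = -½ + (-q/4 + n/8) = -½ - q/4 + n/8)
H(X) = 1/X
o(L) = -1/(-3/2 + L/8) (o(L) = 0 - 1/(-½ - ¼*4 + L/8) = 0 - 1/(-½ - 1 + L/8) = 0 - 1/(-3/2 + L/8) = -1/(-3/2 + L/8))
145*o(-2) = 145*(-8/(-12 - 2)) = 145*(-8/(-14)) = 145*(-8*(-1/14)) = 145*(4/7) = 580/7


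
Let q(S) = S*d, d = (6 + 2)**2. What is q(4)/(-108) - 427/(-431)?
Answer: -16055/11637 ≈ -1.3797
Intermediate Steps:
d = 64 (d = 8**2 = 64)
q(S) = 64*S (q(S) = S*64 = 64*S)
q(4)/(-108) - 427/(-431) = (64*4)/(-108) - 427/(-431) = 256*(-1/108) - 427*(-1/431) = -64/27 + 427/431 = -16055/11637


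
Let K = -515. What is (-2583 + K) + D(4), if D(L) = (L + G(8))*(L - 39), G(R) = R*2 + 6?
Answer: -4008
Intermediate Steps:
G(R) = 6 + 2*R (G(R) = 2*R + 6 = 6 + 2*R)
D(L) = (-39 + L)*(22 + L) (D(L) = (L + (6 + 2*8))*(L - 39) = (L + (6 + 16))*(-39 + L) = (L + 22)*(-39 + L) = (22 + L)*(-39 + L) = (-39 + L)*(22 + L))
(-2583 + K) + D(4) = (-2583 - 515) + (-858 + 4² - 17*4) = -3098 + (-858 + 16 - 68) = -3098 - 910 = -4008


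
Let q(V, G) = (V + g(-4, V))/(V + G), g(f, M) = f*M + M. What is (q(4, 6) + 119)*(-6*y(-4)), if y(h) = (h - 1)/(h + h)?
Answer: -1773/4 ≈ -443.25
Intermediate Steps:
g(f, M) = M + M*f (g(f, M) = M*f + M = M + M*f)
y(h) = (-1 + h)/(2*h) (y(h) = (-1 + h)/((2*h)) = (-1 + h)*(1/(2*h)) = (-1 + h)/(2*h))
q(V, G) = -2*V/(G + V) (q(V, G) = (V + V*(1 - 4))/(V + G) = (V + V*(-3))/(G + V) = (V - 3*V)/(G + V) = (-2*V)/(G + V) = -2*V/(G + V))
(q(4, 6) + 119)*(-6*y(-4)) = (-2*4/(6 + 4) + 119)*(-3*(-1 - 4)/(-4)) = (-2*4/10 + 119)*(-3*(-1)*(-5)/4) = (-2*4*1/10 + 119)*(-6*5/8) = (-4/5 + 119)*(-15/4) = (591/5)*(-15/4) = -1773/4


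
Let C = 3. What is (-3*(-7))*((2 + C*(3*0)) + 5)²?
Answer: 1029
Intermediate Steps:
(-3*(-7))*((2 + C*(3*0)) + 5)² = (-3*(-7))*((2 + 3*(3*0)) + 5)² = 21*((2 + 3*0) + 5)² = 21*((2 + 0) + 5)² = 21*(2 + 5)² = 21*7² = 21*49 = 1029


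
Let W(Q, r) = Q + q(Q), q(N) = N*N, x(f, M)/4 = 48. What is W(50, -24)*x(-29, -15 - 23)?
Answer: 489600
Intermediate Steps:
x(f, M) = 192 (x(f, M) = 4*48 = 192)
q(N) = N²
W(Q, r) = Q + Q²
W(50, -24)*x(-29, -15 - 23) = (50*(1 + 50))*192 = (50*51)*192 = 2550*192 = 489600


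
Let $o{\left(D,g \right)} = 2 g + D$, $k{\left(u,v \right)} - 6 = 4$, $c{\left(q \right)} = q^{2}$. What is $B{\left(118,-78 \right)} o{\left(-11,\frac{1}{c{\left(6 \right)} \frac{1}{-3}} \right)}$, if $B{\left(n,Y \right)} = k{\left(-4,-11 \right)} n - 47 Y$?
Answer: $- \frac{162341}{3} \approx -54114.0$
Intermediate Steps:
$k{\left(u,v \right)} = 10$ ($k{\left(u,v \right)} = 6 + 4 = 10$)
$o{\left(D,g \right)} = D + 2 g$
$B{\left(n,Y \right)} = - 47 Y + 10 n$ ($B{\left(n,Y \right)} = 10 n - 47 Y = - 47 Y + 10 n$)
$B{\left(118,-78 \right)} o{\left(-11,\frac{1}{c{\left(6 \right)} \frac{1}{-3}} \right)} = \left(\left(-47\right) \left(-78\right) + 10 \cdot 118\right) \left(-11 + \frac{2}{6^{2} \frac{1}{-3}}\right) = \left(3666 + 1180\right) \left(-11 + \frac{2}{36 \left(- \frac{1}{3}\right)}\right) = 4846 \left(-11 + \frac{2}{-12}\right) = 4846 \left(-11 + 2 \left(- \frac{1}{12}\right)\right) = 4846 \left(-11 - \frac{1}{6}\right) = 4846 \left(- \frac{67}{6}\right) = - \frac{162341}{3}$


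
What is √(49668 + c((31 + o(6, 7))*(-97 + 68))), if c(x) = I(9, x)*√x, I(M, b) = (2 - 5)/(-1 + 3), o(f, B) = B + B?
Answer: √(198672 - 18*I*√145)/2 ≈ 222.86 - 0.12157*I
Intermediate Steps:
o(f, B) = 2*B
I(M, b) = -3/2
c(x) = -3*√x/2
√(49668 + c((31 + o(6, 7))*(-97 + 68))) = √(49668 - 3*√(-97 + 68)*√(31 + 2*7)/2) = √(49668 - 3*I*√29*√(31 + 14)/2) = √(49668 - 3*3*I*√145/2) = √(49668 - 9*I*√145/2)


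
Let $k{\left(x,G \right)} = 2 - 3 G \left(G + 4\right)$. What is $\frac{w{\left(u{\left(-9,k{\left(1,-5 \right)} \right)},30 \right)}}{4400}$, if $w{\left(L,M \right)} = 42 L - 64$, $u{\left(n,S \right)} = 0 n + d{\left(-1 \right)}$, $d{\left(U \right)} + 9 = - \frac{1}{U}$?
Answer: $- \frac{1}{11} \approx -0.090909$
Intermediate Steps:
$d{\left(U \right)} = -9 - \frac{1}{U}$
$k{\left(x,G \right)} = 2 - 3 G \left(4 + G\right)$
$u{\left(n,S \right)} = -8$ ($u{\left(n,S \right)} = 0 n - 8 = 0 - 8 = -8$)
$w{\left(L,M \right)} = -64 + 42 L$
$\frac{w{\left(u{\left(-9,k{\left(1,-5 \right)} \right)},30 \right)}}{4400} = \frac{-64 + 42 \left(-8\right)}{4400} = \left(-64 - 336\right) \frac{1}{4400} = \left(-400\right) \frac{1}{4400} = - \frac{1}{11}$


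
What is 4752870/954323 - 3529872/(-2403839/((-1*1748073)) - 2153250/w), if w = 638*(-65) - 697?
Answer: -248287287003716350353486/3688840950990137249 ≈ -67308.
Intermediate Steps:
w = -42167 (w = -41470 - 697 = -42167)
4752870/954323 - 3529872/(-2403839/((-1*1748073)) - 2153250/w) = 4752870/954323 - 3529872/(-2403839/((-1*1748073)) - 2153250/(-42167)) = 4752870*(1/954323) - 3529872/(-2403839/(-1748073) - 2153250*(-1/42167)) = 4752870/954323 - 3529872/(-2403839*(-1/1748073) + 2153250/42167) = 4752870/954323 - 3529872/(2403839/1748073 + 2153250/42167) = 4752870/954323 - 3529872/3865400866363/73710994191 = 4752870/954323 - 3529872*73710994191/3865400866363 = 4752870/954323 - 260190374486973552/3865400866363 = -248287287003716350353486/3688840950990137249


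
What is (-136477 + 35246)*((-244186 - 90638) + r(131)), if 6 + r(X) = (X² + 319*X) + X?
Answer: 27914347019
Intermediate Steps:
r(X) = -6 + X² + 320*X (r(X) = -6 + ((X² + 319*X) + X) = -6 + (X² + 320*X) = -6 + X² + 320*X)
(-136477 + 35246)*((-244186 - 90638) + r(131)) = (-136477 + 35246)*((-244186 - 90638) + (-6 + 131² + 320*131)) = -101231*(-334824 + (-6 + 17161 + 41920)) = -101231*(-334824 + 59075) = -101231*(-275749) = 27914347019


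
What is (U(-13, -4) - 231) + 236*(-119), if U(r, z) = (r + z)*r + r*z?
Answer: -28042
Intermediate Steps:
U(r, z) = r*z + r*(r + z) (U(r, z) = r*(r + z) + r*z = r*z + r*(r + z))
(U(-13, -4) - 231) + 236*(-119) = (-13*(-13 + 2*(-4)) - 231) + 236*(-119) = (-13*(-13 - 8) - 231) - 28084 = (-13*(-21) - 231) - 28084 = (273 - 231) - 28084 = 42 - 28084 = -28042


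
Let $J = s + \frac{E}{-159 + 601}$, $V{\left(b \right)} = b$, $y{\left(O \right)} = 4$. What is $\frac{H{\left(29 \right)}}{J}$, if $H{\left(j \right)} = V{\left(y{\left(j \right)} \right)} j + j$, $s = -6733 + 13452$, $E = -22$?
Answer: $\frac{32045}{1484888} \approx 0.021581$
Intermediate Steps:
$s = 6719$
$H{\left(j \right)} = 5 j$ ($H{\left(j \right)} = 4 j + j = 5 j$)
$J = \frac{1484888}{221}$ ($J = 6719 - \frac{22}{-159 + 601} = 6719 - \frac{22}{442} = 6719 - \frac{11}{221} = \frac{1484888}{221} \approx 6719.0$)
$\frac{H{\left(29 \right)}}{J} = \frac{5 \cdot 29}{\frac{1484888}{221}} = 145 \cdot \frac{221}{1484888} = \frac{32045}{1484888}$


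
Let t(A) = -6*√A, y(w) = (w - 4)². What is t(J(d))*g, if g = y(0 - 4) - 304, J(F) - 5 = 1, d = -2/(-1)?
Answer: 1440*√6 ≈ 3527.3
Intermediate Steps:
d = 2 (d = -2*(-1) = 2)
y(w) = (-4 + w)²
J(F) = 6 (J(F) = 5 + 1 = 6)
g = -240 (g = (-4 + (0 - 4))² - 304 = (-4 - 4)² - 304 = (-8)² - 304 = 64 - 304 = -240)
t(J(d))*g = -6*√6*(-240) = 1440*√6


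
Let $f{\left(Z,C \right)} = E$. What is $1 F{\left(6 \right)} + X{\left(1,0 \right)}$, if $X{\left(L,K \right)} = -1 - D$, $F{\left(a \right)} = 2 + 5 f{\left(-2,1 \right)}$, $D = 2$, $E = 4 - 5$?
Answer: $-6$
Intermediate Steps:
$E = -1$ ($E = 4 - 5 = -1$)
$f{\left(Z,C \right)} = -1$
$F{\left(a \right)} = -3$ ($F{\left(a \right)} = 2 + 5 \left(-1\right) = 2 - 5 = -3$)
$X{\left(L,K \right)} = -3$ ($X{\left(L,K \right)} = -1 - 2 = -3$)
$1 F{\left(6 \right)} + X{\left(1,0 \right)} = 1 \left(-3\right) - 3 = -3 - 3 = -6$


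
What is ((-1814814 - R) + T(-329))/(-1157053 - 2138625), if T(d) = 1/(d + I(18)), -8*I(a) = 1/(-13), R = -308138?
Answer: 25775459722/56380811385 ≈ 0.45717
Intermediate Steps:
I(a) = 1/104 (I(a) = -⅛/(-13) = -⅛*(-1/13) = 1/104)
T(d) = 1/(1/104 + d) (T(d) = 1/(d + 1/104) = 1/(1/104 + d))
((-1814814 - R) + T(-329))/(-1157053 - 2138625) = ((-1814814 - 1*(-308138)) + 104/(1 + 104*(-329)))/(-1157053 - 2138625) = ((-1814814 + 308138) + 104/(1 - 34216))/(-3295678) = (-1506676 + 104/(-34215))*(-1/3295678) = (-1506676 + 104*(-1/34215))*(-1/3295678) = (-1506676 - 104/34215)*(-1/3295678) = -51550919444/34215*(-1/3295678) = 25775459722/56380811385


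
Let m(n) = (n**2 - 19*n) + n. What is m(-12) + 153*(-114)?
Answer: -17082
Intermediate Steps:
m(n) = n**2 - 18*n
m(-12) + 153*(-114) = -12*(-18 - 12) + 153*(-114) = -12*(-30) - 17442 = 360 - 17442 = -17082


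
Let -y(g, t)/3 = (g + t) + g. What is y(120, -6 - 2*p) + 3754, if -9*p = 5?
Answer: 9146/3 ≈ 3048.7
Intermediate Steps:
p = -5/9 (p = -⅑*5 = -5/9 ≈ -0.55556)
y(g, t) = -6*g - 3*t (y(g, t) = -3*((g + t) + g) = -3*(t + 2*g) = -6*g - 3*t)
y(120, -6 - 2*p) + 3754 = (-6*120 - 3*(-6 - 2*(-5/9))) + 3754 = (-720 - 3*(-6 + 10/9)) + 3754 = (-720 - 3*(-44/9)) + 3754 = (-720 + 44/3) + 3754 = -2116/3 + 3754 = 9146/3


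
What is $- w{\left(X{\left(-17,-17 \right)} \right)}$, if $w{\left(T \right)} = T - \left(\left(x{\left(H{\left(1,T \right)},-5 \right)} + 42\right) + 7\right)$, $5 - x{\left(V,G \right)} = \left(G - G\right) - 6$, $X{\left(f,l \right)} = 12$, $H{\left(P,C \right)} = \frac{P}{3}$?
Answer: $48$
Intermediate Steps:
$H{\left(P,C \right)} = \frac{P}{3}$ ($H{\left(P,C \right)} = P \frac{1}{3} = \frac{P}{3}$)
$x{\left(V,G \right)} = 11$ ($x{\left(V,G \right)} = 5 - \left(\left(G - G\right) - 6\right) = 5 - \left(0 - 6\right) = 5 - -6 = 5 + 6 = 11$)
$w{\left(T \right)} = -60 + T$ ($w{\left(T \right)} = T - \left(\left(11 + 42\right) + 7\right) = T - \left(53 + 7\right) = T - 60 = -60 + T$)
$- w{\left(X{\left(-17,-17 \right)} \right)} = - (-60 + 12) = \left(-1\right) \left(-48\right) = 48$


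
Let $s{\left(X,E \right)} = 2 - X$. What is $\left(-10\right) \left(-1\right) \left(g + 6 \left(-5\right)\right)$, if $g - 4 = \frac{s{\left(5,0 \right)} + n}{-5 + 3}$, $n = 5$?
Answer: $-270$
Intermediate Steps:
$g = 3$ ($g = 4 + \frac{\left(2 - 5\right) + 5}{-5 + 3} = 4 + \frac{\left(2 - 5\right) + 5}{-2} = 4 + \left(-3 + 5\right) \left(- \frac{1}{2}\right) = 4 + 2 \left(- \frac{1}{2}\right) = 4 - 1 = 3$)
$\left(-10\right) \left(-1\right) \left(g + 6 \left(-5\right)\right) = \left(-10\right) \left(-1\right) \left(3 + 6 \left(-5\right)\right) = 10 \left(3 - 30\right) = 10 \left(-27\right) = -270$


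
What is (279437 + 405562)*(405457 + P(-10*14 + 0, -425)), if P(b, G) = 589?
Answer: 278141103954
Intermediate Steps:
(279437 + 405562)*(405457 + P(-10*14 + 0, -425)) = (279437 + 405562)*(405457 + 589) = 684999*406046 = 278141103954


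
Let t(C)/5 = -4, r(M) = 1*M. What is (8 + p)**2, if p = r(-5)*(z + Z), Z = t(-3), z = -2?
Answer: 13924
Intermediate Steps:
r(M) = M
t(C) = -20 (t(C) = 5*(-4) = -20)
Z = -20
p = 110 (p = -5*(-2 - 20) = -5*(-22) = 110)
(8 + p)**2 = (8 + 110)**2 = 118**2 = 13924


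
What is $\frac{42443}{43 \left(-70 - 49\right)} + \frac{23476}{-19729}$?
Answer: $- \frac{957484639}{100953293} \approx -9.4844$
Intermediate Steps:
$\frac{42443}{43 \left(-70 - 49\right)} + \frac{23476}{-19729} = \frac{42443}{43 \left(-119\right)} + 23476 \left(- \frac{1}{19729}\right) = \frac{42443}{-5117} - \frac{23476}{19729} = 42443 \left(- \frac{1}{5117}\right) - \frac{23476}{19729} = - \frac{42443}{5117} - \frac{23476}{19729} = - \frac{957484639}{100953293}$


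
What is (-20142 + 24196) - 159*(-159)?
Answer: 29335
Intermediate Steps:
(-20142 + 24196) - 159*(-159) = 4054 + 25281 = 29335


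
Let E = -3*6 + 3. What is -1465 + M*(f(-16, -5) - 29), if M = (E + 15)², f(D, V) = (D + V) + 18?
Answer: -1465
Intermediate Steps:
f(D, V) = 18 + D + V
E = -15 (E = -18 + 3 = -15)
M = 0 (M = (-15 + 15)² = 0² = 0)
-1465 + M*(f(-16, -5) - 29) = -1465 + 0*((18 - 16 - 5) - 29) = -1465 + 0*(-3 - 29) = -1465 + 0*(-32) = -1465 + 0 = -1465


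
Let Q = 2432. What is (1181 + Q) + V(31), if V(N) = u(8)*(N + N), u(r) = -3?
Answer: 3427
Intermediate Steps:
V(N) = -6*N (V(N) = -3*(N + N) = -6*N)
(1181 + Q) + V(31) = (1181 + 2432) - 6*31 = 3613 - 186 = 3427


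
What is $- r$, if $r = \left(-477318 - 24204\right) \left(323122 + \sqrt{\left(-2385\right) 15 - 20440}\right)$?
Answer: $162052791684 + 501522 i \sqrt{56215} \approx 1.6205 \cdot 10^{11} + 1.1891 \cdot 10^{8} i$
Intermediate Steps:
$r = -162052791684 - 501522 i \sqrt{56215}$ ($r = - 501522 \left(323122 + \sqrt{-35775 - 20440}\right) = - 501522 \left(323122 + \sqrt{-56215}\right) = - 501522 \left(323122 + i \sqrt{56215}\right) = -162052791684 - 501522 i \sqrt{56215} \approx -1.6205 \cdot 10^{11} - 1.1891 \cdot 10^{8} i$)
$- r = - (-162052791684 - 501522 i \sqrt{56215}) = 162052791684 + 501522 i \sqrt{56215}$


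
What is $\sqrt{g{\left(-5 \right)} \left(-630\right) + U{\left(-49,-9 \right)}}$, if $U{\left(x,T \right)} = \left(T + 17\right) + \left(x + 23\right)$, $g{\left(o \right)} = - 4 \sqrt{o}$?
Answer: $3 \sqrt{-2 + 280 i \sqrt{5}} \approx 52.995 + 53.164 i$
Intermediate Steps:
$U{\left(x,T \right)} = 40 + T + x$ ($U{\left(x,T \right)} = \left(17 + T\right) + \left(23 + x\right) = 40 + T + x$)
$\sqrt{g{\left(-5 \right)} \left(-630\right) + U{\left(-49,-9 \right)}} = \sqrt{- 4 \sqrt{-5} \left(-630\right) - 18} = \sqrt{- 4 i \sqrt{5} \left(-630\right) - 18} = \sqrt{2520 i \sqrt{5} - 18} = \sqrt{-18 + 2520 i \sqrt{5}}$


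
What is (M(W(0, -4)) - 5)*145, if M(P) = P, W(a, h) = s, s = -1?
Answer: -870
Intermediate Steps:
W(a, h) = -1
(M(W(0, -4)) - 5)*145 = (-1 - 5)*145 = -6*145 = -870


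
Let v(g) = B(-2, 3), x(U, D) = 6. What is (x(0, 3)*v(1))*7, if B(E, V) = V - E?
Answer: 210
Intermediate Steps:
v(g) = 5 (v(g) = 3 - 1*(-2) = 3 + 2 = 5)
(x(0, 3)*v(1))*7 = (6*5)*7 = 30*7 = 210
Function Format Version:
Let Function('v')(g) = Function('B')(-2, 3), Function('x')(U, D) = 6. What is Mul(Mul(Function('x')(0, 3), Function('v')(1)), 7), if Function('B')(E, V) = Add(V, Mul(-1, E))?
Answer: 210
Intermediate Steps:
Function('v')(g) = 5 (Function('v')(g) = Add(3, Mul(-1, -2)) = Add(3, 2) = 5)
Mul(Mul(Function('x')(0, 3), Function('v')(1)), 7) = Mul(Mul(6, 5), 7) = Mul(30, 7) = 210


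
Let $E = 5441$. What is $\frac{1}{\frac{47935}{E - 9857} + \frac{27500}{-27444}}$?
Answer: $- \frac{10099392}{119747345} \approx -0.084339$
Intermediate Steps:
$\frac{1}{\frac{47935}{E - 9857} + \frac{27500}{-27444}} = \frac{1}{\frac{47935}{5441 - 9857} + \frac{27500}{-27444}} = \frac{1}{\frac{47935}{5441 - 9857} + 27500 \left(- \frac{1}{27444}\right)} = \frac{1}{\frac{47935}{-4416} - \frac{6875}{6861}} = \frac{1}{47935 \left(- \frac{1}{4416}\right) - \frac{6875}{6861}} = \frac{1}{- \frac{47935}{4416} - \frac{6875}{6861}} = \frac{1}{- \frac{119747345}{10099392}} = - \frac{10099392}{119747345}$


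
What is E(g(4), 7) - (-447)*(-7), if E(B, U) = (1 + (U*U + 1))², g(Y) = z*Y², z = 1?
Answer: -528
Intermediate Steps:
g(Y) = Y² (g(Y) = 1*Y² = Y²)
E(B, U) = (2 + U²)² (E(B, U) = (1 + (U² + 1))² = (1 + (1 + U²))² = (2 + U²)²)
E(g(4), 7) - (-447)*(-7) = (2 + 7²)² - (-447)*(-7) = (2 + 49)² - 149*21 = 51² - 3129 = 2601 - 3129 = -528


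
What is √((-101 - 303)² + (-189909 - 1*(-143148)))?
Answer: √116455 ≈ 341.25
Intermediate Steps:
√((-101 - 303)² + (-189909 - 1*(-143148))) = √((-404)² + (-189909 + 143148)) = √(163216 - 46761) = √116455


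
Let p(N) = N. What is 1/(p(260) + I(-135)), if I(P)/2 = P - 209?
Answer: -1/428 ≈ -0.0023364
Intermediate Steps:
I(P) = -418 + 2*P (I(P) = 2*(P - 209) = 2*(-209 + P) = -418 + 2*P)
1/(p(260) + I(-135)) = 1/(260 + (-418 + 2*(-135))) = 1/(260 + (-418 - 270)) = 1/(260 - 688) = 1/(-428) = -1/428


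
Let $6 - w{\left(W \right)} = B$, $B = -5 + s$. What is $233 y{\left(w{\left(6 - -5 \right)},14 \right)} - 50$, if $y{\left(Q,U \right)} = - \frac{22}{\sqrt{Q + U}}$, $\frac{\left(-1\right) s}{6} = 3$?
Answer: $-50 - \frac{5126 \sqrt{43}}{43} \approx -831.71$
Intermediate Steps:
$s = -18$ ($s = \left(-6\right) 3 = -18$)
$B = -23$ ($B = -5 - 18 = -23$)
$w{\left(W \right)} = 29$ ($w{\left(W \right)} = 6 - -23 = 6 + 23 = 29$)
$y{\left(Q,U \right)} = - \frac{22}{\sqrt{Q + U}}$
$233 y{\left(w{\left(6 - -5 \right)},14 \right)} - 50 = 233 \left(- \frac{22}{\sqrt{29 + 14}}\right) - 50 = 233 \left(- \frac{22}{\sqrt{43}}\right) - 50 = 233 \left(- 22 \frac{\sqrt{43}}{43}\right) - 50 = 233 \left(- \frac{22 \sqrt{43}}{43}\right) - 50 = - \frac{5126 \sqrt{43}}{43} - 50 = -50 - \frac{5126 \sqrt{43}}{43}$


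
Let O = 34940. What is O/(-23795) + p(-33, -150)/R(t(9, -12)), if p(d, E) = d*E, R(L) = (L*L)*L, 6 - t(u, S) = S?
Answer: -955387/1541916 ≈ -0.61961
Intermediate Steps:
t(u, S) = 6 - S
R(L) = L³ (R(L) = L²*L = L³)
p(d, E) = E*d
O/(-23795) + p(-33, -150)/R(t(9, -12)) = 34940/(-23795) + (-150*(-33))/((6 - 1*(-12))³) = 34940*(-1/23795) + 4950/((6 + 12)³) = -6988/4759 + 4950/(18³) = -6988/4759 + 4950/5832 = -6988/4759 + 4950*(1/5832) = -6988/4759 + 275/324 = -955387/1541916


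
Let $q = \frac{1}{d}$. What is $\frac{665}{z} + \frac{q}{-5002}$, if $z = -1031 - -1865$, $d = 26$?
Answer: $\frac{43241873}{54231684} \approx 0.79735$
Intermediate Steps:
$z = 834$ ($z = -1031 + 1865 = 834$)
$q = \frac{1}{26} \approx 0.038462$
$\frac{665}{z} + \frac{q}{-5002} = \frac{665}{834} + \frac{1}{26 \left(-5002\right)} = 665 \cdot \frac{1}{834} + \frac{1}{26} \left(- \frac{1}{5002}\right) = \frac{665}{834} - \frac{1}{130052} = \frac{43241873}{54231684}$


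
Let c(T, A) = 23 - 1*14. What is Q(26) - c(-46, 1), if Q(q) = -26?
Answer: -35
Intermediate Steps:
c(T, A) = 9 (c(T, A) = 23 - 14 = 9)
Q(26) - c(-46, 1) = -26 - 1*9 = -26 - 9 = -35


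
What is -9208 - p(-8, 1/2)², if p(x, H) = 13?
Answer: -9377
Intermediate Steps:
-9208 - p(-8, 1/2)² = -9208 - 1*13² = -9208 - 1*169 = -9208 - 169 = -9377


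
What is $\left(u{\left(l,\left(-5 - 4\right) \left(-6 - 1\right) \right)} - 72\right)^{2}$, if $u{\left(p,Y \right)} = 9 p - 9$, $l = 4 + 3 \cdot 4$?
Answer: $3969$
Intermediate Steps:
$l = 16$ ($l = 4 + 12 = 16$)
$u{\left(p,Y \right)} = -9 + 9 p$
$\left(u{\left(l,\left(-5 - 4\right) \left(-6 - 1\right) \right)} - 72\right)^{2} = \left(\left(-9 + 9 \cdot 16\right) - 72\right)^{2} = \left(\left(-9 + 144\right) - 72\right)^{2} = \left(135 - 72\right)^{2} = 63^{2} = 3969$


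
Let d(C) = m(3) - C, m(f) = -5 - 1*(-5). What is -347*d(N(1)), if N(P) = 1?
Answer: 347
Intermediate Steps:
m(f) = 0 (m(f) = -5 + 5 = 0)
d(C) = -C (d(C) = 0 - C = -C)
-347*d(N(1)) = -(-347) = -347*(-1) = 347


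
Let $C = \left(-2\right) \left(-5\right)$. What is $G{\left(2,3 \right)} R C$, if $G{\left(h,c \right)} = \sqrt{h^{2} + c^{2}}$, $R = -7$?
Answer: $- 70 \sqrt{13} \approx -252.39$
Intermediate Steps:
$C = 10$
$G{\left(h,c \right)} = \sqrt{c^{2} + h^{2}}$
$G{\left(2,3 \right)} R C = \sqrt{3^{2} + 2^{2}} \left(-7\right) 10 = \sqrt{9 + 4} \left(-7\right) 10 = \sqrt{13} \left(-7\right) 10 = - 7 \sqrt{13} \cdot 10 = - 70 \sqrt{13}$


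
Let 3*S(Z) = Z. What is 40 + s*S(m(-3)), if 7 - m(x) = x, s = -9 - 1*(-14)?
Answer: 170/3 ≈ 56.667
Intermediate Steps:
s = 5 (s = -9 + 14 = 5)
m(x) = 7 - x
S(Z) = Z/3
40 + s*S(m(-3)) = 40 + 5*((7 - 1*(-3))/3) = 40 + 5*((7 + 3)/3) = 40 + 5*((1/3)*10) = 40 + 5*(10/3) = 40 + 50/3 = 170/3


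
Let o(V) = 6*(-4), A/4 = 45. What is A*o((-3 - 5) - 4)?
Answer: -4320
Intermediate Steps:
A = 180 (A = 4*45 = 180)
o(V) = -24
A*o((-3 - 5) - 4) = 180*(-24) = -4320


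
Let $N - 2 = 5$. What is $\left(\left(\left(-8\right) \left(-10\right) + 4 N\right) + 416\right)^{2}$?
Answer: $274576$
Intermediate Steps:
$N = 7$ ($N = 2 + 5 = 7$)
$\left(\left(\left(-8\right) \left(-10\right) + 4 N\right) + 416\right)^{2} = \left(\left(\left(-8\right) \left(-10\right) + 4 \cdot 7\right) + 416\right)^{2} = \left(\left(80 + 28\right) + 416\right)^{2} = \left(108 + 416\right)^{2} = 524^{2} = 274576$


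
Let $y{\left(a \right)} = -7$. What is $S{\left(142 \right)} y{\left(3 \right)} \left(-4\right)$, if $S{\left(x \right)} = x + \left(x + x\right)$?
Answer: $11928$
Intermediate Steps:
$S{\left(x \right)} = 3 x$ ($S{\left(x \right)} = x + 2 x = 3 x$)
$S{\left(142 \right)} y{\left(3 \right)} \left(-4\right) = 3 \cdot 142 \left(\left(-7\right) \left(-4\right)\right) = 426 \cdot 28 = 11928$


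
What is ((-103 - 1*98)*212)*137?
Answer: -5837844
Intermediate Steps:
((-103 - 1*98)*212)*137 = ((-103 - 98)*212)*137 = -201*212*137 = -42612*137 = -5837844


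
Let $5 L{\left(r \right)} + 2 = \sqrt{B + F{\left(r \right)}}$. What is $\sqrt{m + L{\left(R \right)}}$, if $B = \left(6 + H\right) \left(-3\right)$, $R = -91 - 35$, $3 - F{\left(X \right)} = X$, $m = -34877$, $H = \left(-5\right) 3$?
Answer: $\frac{\sqrt{-871935 + 10 \sqrt{39}}}{5} \approx 186.75 i$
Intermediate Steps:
$H = -15$
$F{\left(X \right)} = 3 - X$
$R = -126$
$B = 27$ ($B = \left(6 - 15\right) \left(-3\right) = \left(-9\right) \left(-3\right) = 27$)
$L{\left(r \right)} = - \frac{2}{5} + \frac{\sqrt{30 - r}}{5}$ ($L{\left(r \right)} = - \frac{2}{5} + \frac{\sqrt{27 - \left(-3 + r\right)}}{5} = - \frac{2}{5} + \frac{\sqrt{30 - r}}{5}$)
$\sqrt{m + L{\left(R \right)}} = \sqrt{-34877 - \left(\frac{2}{5} - \frac{\sqrt{30 - -126}}{5}\right)} = \sqrt{-34877 - \left(\frac{2}{5} - \frac{\sqrt{30 + 126}}{5}\right)} = \sqrt{-34877 - \left(\frac{2}{5} - \frac{\sqrt{156}}{5}\right)} = \sqrt{-34877 - \left(\frac{2}{5} - \frac{2 \sqrt{39}}{5}\right)} = \sqrt{- \frac{174387}{5} + \frac{2 \sqrt{39}}{5}}$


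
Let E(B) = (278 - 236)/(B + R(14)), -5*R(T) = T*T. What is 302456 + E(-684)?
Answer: 546840343/1808 ≈ 3.0246e+5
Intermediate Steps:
R(T) = -T**2/5 (R(T) = -T*T/5 = -T**2/5)
E(B) = 42/(-196/5 + B) (E(B) = (278 - 236)/(B - 1/5*14**2) = 42/(B - 1/5*196) = 42/(B - 196/5) = 42/(-196/5 + B))
302456 + E(-684) = 302456 + 210/(-196 + 5*(-684)) = 302456 + 210/(-196 - 3420) = 302456 + 210/(-3616) = 302456 + 210*(-1/3616) = 302456 - 105/1808 = 546840343/1808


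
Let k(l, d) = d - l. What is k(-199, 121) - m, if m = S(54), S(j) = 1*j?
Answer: 266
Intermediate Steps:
S(j) = j
m = 54
k(-199, 121) - m = (121 - 1*(-199)) - 1*54 = (121 + 199) - 54 = 320 - 54 = 266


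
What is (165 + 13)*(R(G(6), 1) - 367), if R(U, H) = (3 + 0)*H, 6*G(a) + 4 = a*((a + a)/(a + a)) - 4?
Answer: -64792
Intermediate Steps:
G(a) = -4/3 + a/6 (G(a) = -2/3 + (a*((a + a)/(a + a)) - 4)/6 = -2/3 + (a*((2*a)/((2*a))) - 4)/6 = -2/3 + (a*((2*a)*(1/(2*a))) - 4)/6 = -2/3 + (a*1 - 4)/6 = -2/3 + (a - 4)/6 = -2/3 + (-4 + a)/6 = -2/3 + (-2/3 + a/6) = -4/3 + a/6)
R(U, H) = 3*H
(165 + 13)*(R(G(6), 1) - 367) = (165 + 13)*(3*1 - 367) = 178*(3 - 367) = 178*(-364) = -64792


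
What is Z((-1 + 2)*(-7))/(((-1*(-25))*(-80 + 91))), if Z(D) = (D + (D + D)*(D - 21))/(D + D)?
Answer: -1/10 ≈ -0.10000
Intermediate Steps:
Z(D) = (D + 2*D*(-21 + D))/(2*D) (Z(D) = (D + (2*D)*(-21 + D))/((2*D)) = (D + 2*D*(-21 + D))*(1/(2*D)) = (D + 2*D*(-21 + D))/(2*D))
Z((-1 + 2)*(-7))/(((-1*(-25))*(-80 + 91))) = (-41/2 + (-1 + 2)*(-7))/(((-1*(-25))*(-80 + 91))) = (-41/2 + 1*(-7))/((25*11)) = (-41/2 - 7)/275 = -55/2*1/275 = -1/10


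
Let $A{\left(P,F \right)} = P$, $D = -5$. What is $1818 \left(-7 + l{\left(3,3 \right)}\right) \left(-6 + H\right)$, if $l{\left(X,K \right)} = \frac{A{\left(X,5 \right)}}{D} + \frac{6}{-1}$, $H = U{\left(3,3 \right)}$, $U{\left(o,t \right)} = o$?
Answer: $\frac{370872}{5} \approx 74174.0$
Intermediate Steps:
$H = 3$
$l{\left(X,K \right)} = -6 - \frac{X}{5}$ ($l{\left(X,K \right)} = \frac{X}{-5} + \frac{6}{-1} = X \left(- \frac{1}{5}\right) + 6 \left(-1\right) = - \frac{X}{5} - 6 = -6 - \frac{X}{5}$)
$1818 \left(-7 + l{\left(3,3 \right)}\right) \left(-6 + H\right) = 1818 \left(-7 - \frac{33}{5}\right) \left(-6 + 3\right) = 1818 \left(-7 - \frac{33}{5}\right) \left(-3\right) = 1818 \left(\left(- \frac{68}{5}\right) \left(-3\right)\right) = 1818 \cdot \frac{204}{5} = \frac{370872}{5}$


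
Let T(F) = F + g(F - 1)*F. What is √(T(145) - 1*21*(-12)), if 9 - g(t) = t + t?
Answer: I*√40058 ≈ 200.15*I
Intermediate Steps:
g(t) = 9 - 2*t (g(t) = 9 - (t + t) = 9 - 2*t)
T(F) = F + F*(11 - 2*F) (T(F) = F + (9 - 2*(F - 1))*F = F + (9 - 2*(-1 + F))*F = F + (9 + (2 - 2*F))*F = F + (11 - 2*F)*F = F + F*(11 - 2*F))
√(T(145) - 1*21*(-12)) = √(2*145*(6 - 1*145) - 1*21*(-12)) = √(2*145*(6 - 145) - 21*(-12)) = √(2*145*(-139) + 252) = √(-40310 + 252) = √(-40058) = I*√40058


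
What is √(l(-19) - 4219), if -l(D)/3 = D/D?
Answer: I*√4222 ≈ 64.977*I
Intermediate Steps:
l(D) = -3 (l(D) = -3*D/D = -3*1 = -3)
√(l(-19) - 4219) = √(-3 - 4219) = √(-4222) = I*√4222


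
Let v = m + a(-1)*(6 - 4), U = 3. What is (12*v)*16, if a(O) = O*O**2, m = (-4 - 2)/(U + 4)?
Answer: -3840/7 ≈ -548.57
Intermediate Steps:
m = -6/7 (m = (-4 - 2)/(3 + 4) = -6/7 ≈ -0.85714)
a(O) = O**3
v = -20/7 (v = -6/7 + (-1)**3*(6 - 4) = -6/7 - 1*2 = -6/7 - 2 = -20/7 ≈ -2.8571)
(12*v)*16 = (12*(-20/7))*16 = -240/7*16 = -3840/7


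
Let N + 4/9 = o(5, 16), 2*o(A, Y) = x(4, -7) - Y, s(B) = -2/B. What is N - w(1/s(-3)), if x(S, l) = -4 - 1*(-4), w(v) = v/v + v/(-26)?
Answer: -4393/468 ≈ -9.3867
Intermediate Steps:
w(v) = 1 - v/26 (w(v) = 1 + v*(-1/26) = 1 - v/26)
x(S, l) = 0 (x(S, l) = -4 + 4 = 0)
o(A, Y) = -Y/2 (o(A, Y) = (0 - Y)/2 = (-Y)/2 = -Y/2)
N = -76/9 (N = -4/9 - 1/2*16 = -4/9 - 8 = -76/9 ≈ -8.4444)
N - w(1/s(-3)) = -76/9 - (1 - 1/(26*((-2/(-3))))) = -76/9 - (1 - 1/(26*((-2*(-1/3))))) = -76/9 - (1 - 1/(26*2/3)) = -76/9 - (1 - 1/26*3/2) = -76/9 - (1 - 3/52) = -76/9 - 1*49/52 = -76/9 - 49/52 = -4393/468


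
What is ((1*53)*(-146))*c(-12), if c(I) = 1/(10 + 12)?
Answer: -3869/11 ≈ -351.73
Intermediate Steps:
c(I) = 1/22
((1*53)*(-146))*c(-12) = ((1*53)*(-146))*(1/22) = (53*(-146))*(1/22) = -7738*1/22 = -3869/11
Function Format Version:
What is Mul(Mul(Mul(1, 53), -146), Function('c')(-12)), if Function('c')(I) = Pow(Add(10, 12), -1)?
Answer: Rational(-3869, 11) ≈ -351.73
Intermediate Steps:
Function('c')(I) = Rational(1, 22) (Function('c')(I) = Pow(22, -1) = Rational(1, 22))
Mul(Mul(Mul(1, 53), -146), Function('c')(-12)) = Mul(Mul(Mul(1, 53), -146), Rational(1, 22)) = Mul(Mul(53, -146), Rational(1, 22)) = Mul(-7738, Rational(1, 22)) = Rational(-3869, 11)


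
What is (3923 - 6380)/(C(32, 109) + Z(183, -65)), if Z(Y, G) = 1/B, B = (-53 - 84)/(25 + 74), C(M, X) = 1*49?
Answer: -336609/6614 ≈ -50.893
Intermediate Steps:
C(M, X) = 49
B = -137/99 ≈ -1.3838
Z(Y, G) = -99/137 (Z(Y, G) = 1/(-137/99) = -99/137)
(3923 - 6380)/(C(32, 109) + Z(183, -65)) = (3923 - 6380)/(49 - 99/137) = -2457/6614/137 = -2457*137/6614 = -336609/6614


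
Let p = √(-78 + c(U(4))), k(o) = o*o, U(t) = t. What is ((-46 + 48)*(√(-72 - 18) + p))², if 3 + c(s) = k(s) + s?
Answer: -604 - 24*√610 ≈ -1196.8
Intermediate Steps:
k(o) = o²
c(s) = -3 + s + s² (c(s) = -3 + (s² + s) = -3 + (s + s²) = -3 + s + s²)
p = I*√61 (p = √(-78 + (-3 + 4 + 4²)) = √(-78 + (-3 + 4 + 16)) = √(-78 + 17) = √(-61) = I*√61 ≈ 7.8102*I)
((-46 + 48)*(√(-72 - 18) + p))² = ((-46 + 48)*(√(-72 - 18) + I*√61))² = (2*(√(-90) + I*√61))² = (2*(3*I*√10 + I*√61))² = (2*(I*√61 + 3*I*√10))² = (2*I*√61 + 6*I*√10)²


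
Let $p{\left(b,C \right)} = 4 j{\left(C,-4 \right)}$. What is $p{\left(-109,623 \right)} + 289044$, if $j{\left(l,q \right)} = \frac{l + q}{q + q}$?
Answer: $\frac{577469}{2} \approx 2.8873 \cdot 10^{5}$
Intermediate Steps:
$j{\left(l,q \right)} = \frac{l + q}{2 q}$
$p{\left(b,C \right)} = 2 - \frac{C}{2}$ ($p{\left(b,C \right)} = 4 \frac{C - 4}{2 \left(-4\right)} = 4 \cdot \frac{1}{2} \left(- \frac{1}{4}\right) \left(-4 + C\right) = 4 \left(\frac{1}{2} - \frac{C}{8}\right) = 2 - \frac{C}{2}$)
$p{\left(-109,623 \right)} + 289044 = \left(2 - \frac{623}{2}\right) + 289044 = - \frac{619}{2} + 289044 = \frac{577469}{2}$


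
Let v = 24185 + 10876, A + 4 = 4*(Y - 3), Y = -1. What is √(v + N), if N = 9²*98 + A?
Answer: √42979 ≈ 207.31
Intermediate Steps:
A = -20 (A = -4 + 4*(-1 - 3) = -4 + 4*(-4) = -4 - 16 = -20)
v = 35061
N = 7918 (N = 9²*98 - 20 = 81*98 - 20 = 7938 - 20 = 7918)
√(v + N) = √(35061 + 7918) = √42979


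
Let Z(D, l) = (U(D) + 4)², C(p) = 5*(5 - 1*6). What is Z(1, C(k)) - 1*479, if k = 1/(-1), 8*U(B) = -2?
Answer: -7439/16 ≈ -464.94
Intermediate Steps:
U(B) = -¼ (U(B) = (⅛)*(-2) = -¼)
k = -1
C(p) = -5 (C(p) = 5*(5 - 6) = 5*(-1) = -5)
Z(D, l) = 225/16 (Z(D, l) = (-¼ + 4)² = (15/4)² = 225/16)
Z(1, C(k)) - 1*479 = 225/16 - 1*479 = 225/16 - 479 = -7439/16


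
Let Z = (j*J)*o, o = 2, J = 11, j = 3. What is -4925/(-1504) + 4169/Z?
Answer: 299783/4512 ≈ 66.441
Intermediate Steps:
Z = 66 (Z = (3*11)*2 = 33*2 = 66)
-4925/(-1504) + 4169/Z = -4925/(-1504) + 4169/66 = -4925*(-1/1504) + 4169*(1/66) = 4925/1504 + 379/6 = 299783/4512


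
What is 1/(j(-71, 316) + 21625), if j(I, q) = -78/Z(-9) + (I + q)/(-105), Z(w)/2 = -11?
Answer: 33/713665 ≈ 4.6240e-5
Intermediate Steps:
Z(w) = -22 (Z(w) = 2*(-11) = -22)
j(I, q) = 39/11 - I/105 - q/105 (j(I, q) = -78/(-22) + (I + q)/(-105) = -78*(-1/22) + (I + q)*(-1/105) = 39/11 + (-I/105 - q/105) = 39/11 - I/105 - q/105)
1/(j(-71, 316) + 21625) = 1/((39/11 - 1/105*(-71) - 1/105*316) + 21625) = 1/((39/11 + 71/105 - 316/105) + 21625) = 1/(40/33 + 21625) = 1/(713665/33) = 33/713665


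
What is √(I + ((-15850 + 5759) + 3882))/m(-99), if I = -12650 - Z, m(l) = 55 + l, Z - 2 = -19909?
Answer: -√262/22 ≈ -0.73575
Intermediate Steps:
Z = -19907 (Z = 2 - 19909 = -19907)
I = 7257 (I = -12650 - 1*(-19907) = -12650 + 19907 = 7257)
√(I + ((-15850 + 5759) + 3882))/m(-99) = √(7257 + ((-15850 + 5759) + 3882))/(55 - 99) = √(7257 + (-10091 + 3882))/(-44) = √(7257 - 6209)*(-1/44) = √1048*(-1/44) = (2*√262)*(-1/44) = -√262/22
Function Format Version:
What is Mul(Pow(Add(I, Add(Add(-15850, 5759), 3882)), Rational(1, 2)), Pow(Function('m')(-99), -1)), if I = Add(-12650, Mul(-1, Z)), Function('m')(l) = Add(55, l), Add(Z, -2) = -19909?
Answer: Mul(Rational(-1, 22), Pow(262, Rational(1, 2))) ≈ -0.73575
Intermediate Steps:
Z = -19907 (Z = Add(2, -19909) = -19907)
I = 7257 (I = Add(-12650, Mul(-1, -19907)) = Add(-12650, 19907) = 7257)
Mul(Pow(Add(I, Add(Add(-15850, 5759), 3882)), Rational(1, 2)), Pow(Function('m')(-99), -1)) = Mul(Pow(Add(7257, Add(Add(-15850, 5759), 3882)), Rational(1, 2)), Pow(Add(55, -99), -1)) = Mul(Pow(Add(7257, Add(-10091, 3882)), Rational(1, 2)), Pow(-44, -1)) = Mul(Pow(Add(7257, -6209), Rational(1, 2)), Rational(-1, 44)) = Mul(Pow(1048, Rational(1, 2)), Rational(-1, 44)) = Mul(Mul(2, Pow(262, Rational(1, 2))), Rational(-1, 44)) = Mul(Rational(-1, 22), Pow(262, Rational(1, 2)))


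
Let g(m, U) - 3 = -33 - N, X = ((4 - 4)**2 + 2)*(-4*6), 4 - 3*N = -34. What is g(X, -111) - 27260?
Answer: -81908/3 ≈ -27303.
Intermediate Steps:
N = 38/3 (N = 4/3 - 1/3*(-34) = 4/3 + 34/3 = 38/3 ≈ 12.667)
X = -48 (X = (0**2 + 2)*(-24) = (0 + 2)*(-24) = 2*(-24) = -48)
g(m, U) = -128/3 (g(m, U) = 3 + (-33 - 1*38/3) = 3 + (-33 - 38/3) = 3 - 137/3 = -128/3)
g(X, -111) - 27260 = -128/3 - 27260 = -81908/3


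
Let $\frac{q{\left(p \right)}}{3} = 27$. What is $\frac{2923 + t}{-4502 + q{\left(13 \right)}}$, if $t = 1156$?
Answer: $- \frac{4079}{4421} \approx -0.92264$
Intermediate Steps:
$q{\left(p \right)} = 81$ ($q{\left(p \right)} = 3 \cdot 27 = 81$)
$\frac{2923 + t}{-4502 + q{\left(13 \right)}} = \frac{2923 + 1156}{-4502 + 81} = \frac{4079}{-4421} = 4079 \left(- \frac{1}{4421}\right) = - \frac{4079}{4421}$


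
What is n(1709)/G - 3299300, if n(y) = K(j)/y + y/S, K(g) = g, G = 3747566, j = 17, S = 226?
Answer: -4775530235077764677/1447437406444 ≈ -3.2993e+6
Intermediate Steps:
n(y) = 17/y + y/226
n(1709)/G - 3299300 = (17/1709 + (1/226)*1709)/3747566 - 3299300 = (17*(1/1709) + 1709/226)*(1/3747566) - 3299300 = (17/1709 + 1709/226)*(1/3747566) - 3299300 = (2924523/386234)*(1/3747566) - 3299300 = 2924523/1447437406444 - 3299300 = -4775530235077764677/1447437406444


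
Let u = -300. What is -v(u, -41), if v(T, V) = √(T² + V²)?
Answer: -√91681 ≈ -302.79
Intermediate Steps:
-v(u, -41) = -√((-300)² + (-41)²) = -√(90000 + 1681) = -√91681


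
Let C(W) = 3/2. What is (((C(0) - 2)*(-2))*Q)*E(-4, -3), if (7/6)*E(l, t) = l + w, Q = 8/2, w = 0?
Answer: -96/7 ≈ -13.714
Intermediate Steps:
Q = 4 (Q = 8*(1/2) = 4)
C(W) = 3/2 (C(W) = 3*(1/2) = 3/2)
E(l, t) = 6*l/7 (E(l, t) = 6*(l + 0)/7 = 6*l/7)
(((C(0) - 2)*(-2))*Q)*E(-4, -3) = (((3/2 - 2)*(-2))*4)*((6/7)*(-4)) = (-1/2*(-2)*4)*(-24/7) = (1*4)*(-24/7) = 4*(-24/7) = -96/7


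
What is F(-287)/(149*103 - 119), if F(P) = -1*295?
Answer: -295/15228 ≈ -0.019372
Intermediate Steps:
F(P) = -295
F(-287)/(149*103 - 119) = -295/(149*103 - 119) = -295/(15347 - 119) = -295/15228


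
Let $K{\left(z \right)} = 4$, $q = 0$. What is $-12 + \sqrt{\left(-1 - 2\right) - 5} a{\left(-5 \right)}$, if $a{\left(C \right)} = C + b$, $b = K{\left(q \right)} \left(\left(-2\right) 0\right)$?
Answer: $-12 - 10 i \sqrt{2} \approx -12.0 - 14.142 i$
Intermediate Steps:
$b = 0$ ($b = 4 \left(\left(-2\right) 0\right) = 4 \cdot 0 = 0$)
$a{\left(C \right)} = C$ ($a{\left(C \right)} = C + 0 = C$)
$-12 + \sqrt{\left(-1 - 2\right) - 5} a{\left(-5 \right)} = -12 + \sqrt{\left(-1 - 2\right) - 5} \left(-5\right) = -12 + \sqrt{-3 - 5} \left(-5\right) = -12 + \sqrt{-8} \left(-5\right) = -12 + 2 i \sqrt{2} \left(-5\right) = -12 - 10 i \sqrt{2}$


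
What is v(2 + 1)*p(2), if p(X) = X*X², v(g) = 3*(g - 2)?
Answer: 24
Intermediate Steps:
v(g) = -6 + 3*g (v(g) = 3*(-2 + g) = -6 + 3*g)
p(X) = X³
v(2 + 1)*p(2) = (-6 + 3*(2 + 1))*2³ = (-6 + 3*3)*8 = (-6 + 9)*8 = 3*8 = 24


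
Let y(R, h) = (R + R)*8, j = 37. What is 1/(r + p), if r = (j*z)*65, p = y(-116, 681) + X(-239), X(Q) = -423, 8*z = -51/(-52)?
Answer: -32/63493 ≈ -0.00050399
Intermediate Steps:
y(R, h) = 16*R (y(R, h) = (2*R)*8 = 16*R)
z = 51/416 (z = (-51/(-52))/8 = (-51*(-1/52))/8 = (1/8)*(51/52) = 51/416 ≈ 0.12260)
p = -2279 (p = 16*(-116) - 423 = -1856 - 423 = -2279)
r = 9435/32 (r = (37*(51/416))*65 = (1887/416)*65 = 9435/32 ≈ 294.84)
1/(r + p) = 1/(9435/32 - 2279) = 1/(-63493/32) = -32/63493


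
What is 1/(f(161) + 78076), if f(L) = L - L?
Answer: 1/78076 ≈ 1.2808e-5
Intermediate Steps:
f(L) = 0
1/(f(161) + 78076) = 1/(0 + 78076) = 1/78076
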